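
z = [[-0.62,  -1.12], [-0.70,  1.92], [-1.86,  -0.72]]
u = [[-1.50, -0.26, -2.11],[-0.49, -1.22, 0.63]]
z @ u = [[1.48, 1.53, 0.60], [0.11, -2.16, 2.69], [3.14, 1.36, 3.47]]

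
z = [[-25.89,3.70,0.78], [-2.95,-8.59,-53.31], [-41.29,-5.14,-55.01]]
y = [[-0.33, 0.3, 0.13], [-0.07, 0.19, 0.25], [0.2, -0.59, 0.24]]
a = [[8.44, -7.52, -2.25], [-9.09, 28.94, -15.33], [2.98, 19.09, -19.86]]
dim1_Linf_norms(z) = [25.89, 53.31, 55.01]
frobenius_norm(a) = 45.34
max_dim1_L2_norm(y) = 0.67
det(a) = -95.33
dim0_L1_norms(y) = [0.6, 1.08, 0.62]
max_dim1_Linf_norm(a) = 28.94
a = z @ y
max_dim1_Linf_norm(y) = 0.59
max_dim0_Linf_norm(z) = 55.01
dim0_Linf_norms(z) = [41.29, 8.59, 55.01]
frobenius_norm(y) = 0.87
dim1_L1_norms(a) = [18.21, 53.36, 41.93]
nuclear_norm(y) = 1.30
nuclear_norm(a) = 57.51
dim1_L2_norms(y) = [0.46, 0.32, 0.67]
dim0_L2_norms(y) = [0.39, 0.69, 0.37]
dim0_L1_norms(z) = [70.13, 17.43, 109.1]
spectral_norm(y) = 0.77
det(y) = -0.04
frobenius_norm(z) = 91.47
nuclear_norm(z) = 119.96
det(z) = 2139.32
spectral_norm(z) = 84.70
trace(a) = 17.52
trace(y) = 0.10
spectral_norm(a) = 43.01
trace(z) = -89.49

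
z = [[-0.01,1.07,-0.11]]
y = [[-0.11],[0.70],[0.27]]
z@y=[[0.72]]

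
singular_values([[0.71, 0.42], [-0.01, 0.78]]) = [0.98, 0.57]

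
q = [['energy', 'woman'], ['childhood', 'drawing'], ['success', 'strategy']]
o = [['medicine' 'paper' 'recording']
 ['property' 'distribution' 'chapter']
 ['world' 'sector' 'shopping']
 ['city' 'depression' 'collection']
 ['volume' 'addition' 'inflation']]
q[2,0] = 'success'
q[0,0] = 'energy'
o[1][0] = 'property'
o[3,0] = 'city'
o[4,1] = 'addition'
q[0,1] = 'woman'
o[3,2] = 'collection'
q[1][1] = 'drawing'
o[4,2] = 'inflation'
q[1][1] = 'drawing'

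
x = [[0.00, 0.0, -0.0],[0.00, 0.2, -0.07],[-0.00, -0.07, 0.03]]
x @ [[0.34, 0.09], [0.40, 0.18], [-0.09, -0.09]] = [[0.0, 0.0], [0.09, 0.04], [-0.03, -0.02]]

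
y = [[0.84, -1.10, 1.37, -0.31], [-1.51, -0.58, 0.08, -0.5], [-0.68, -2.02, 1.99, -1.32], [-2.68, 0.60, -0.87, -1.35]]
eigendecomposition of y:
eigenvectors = [[-0.57,-0.02,-0.3,-0.02], [0.16,0.34,0.54,-0.80], [-0.63,0.49,0.7,-0.60], [0.5,0.8,0.38,0.11]]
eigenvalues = [2.94, -1.56, 0.01, -0.49]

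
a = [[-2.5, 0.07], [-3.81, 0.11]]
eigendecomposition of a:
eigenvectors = [[-0.55, -0.03], [-0.84, -1.0]]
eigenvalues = [-2.39, 0.0]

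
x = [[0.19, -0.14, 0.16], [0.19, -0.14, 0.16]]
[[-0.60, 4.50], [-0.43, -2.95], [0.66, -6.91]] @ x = [[0.74, -0.55, 0.62], [-0.64, 0.47, -0.54], [-1.19, 0.88, -1.00]]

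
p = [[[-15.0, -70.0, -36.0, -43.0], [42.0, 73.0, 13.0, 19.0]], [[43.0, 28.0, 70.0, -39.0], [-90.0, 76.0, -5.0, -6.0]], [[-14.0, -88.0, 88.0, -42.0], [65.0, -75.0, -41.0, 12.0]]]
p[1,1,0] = -90.0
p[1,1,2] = -5.0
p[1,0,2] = 70.0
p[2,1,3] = 12.0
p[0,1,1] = 73.0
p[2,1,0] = 65.0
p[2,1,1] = -75.0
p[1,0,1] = 28.0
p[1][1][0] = -90.0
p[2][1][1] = -75.0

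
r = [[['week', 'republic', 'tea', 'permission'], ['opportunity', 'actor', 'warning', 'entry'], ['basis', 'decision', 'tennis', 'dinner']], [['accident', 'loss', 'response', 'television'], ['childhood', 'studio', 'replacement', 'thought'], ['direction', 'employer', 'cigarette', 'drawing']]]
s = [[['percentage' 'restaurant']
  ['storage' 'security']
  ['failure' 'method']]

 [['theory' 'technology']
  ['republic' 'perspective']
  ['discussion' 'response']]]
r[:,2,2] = ['tennis', 'cigarette']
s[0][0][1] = 'restaurant'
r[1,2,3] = 'drawing'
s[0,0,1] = 'restaurant'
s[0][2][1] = 'method'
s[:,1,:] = [['storage', 'security'], ['republic', 'perspective']]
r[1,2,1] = 'employer'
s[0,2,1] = 'method'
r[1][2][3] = 'drawing'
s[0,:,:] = [['percentage', 'restaurant'], ['storage', 'security'], ['failure', 'method']]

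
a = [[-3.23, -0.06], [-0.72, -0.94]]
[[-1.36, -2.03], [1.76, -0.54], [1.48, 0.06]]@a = [[5.85, 1.99], [-5.3, 0.4], [-4.82, -0.15]]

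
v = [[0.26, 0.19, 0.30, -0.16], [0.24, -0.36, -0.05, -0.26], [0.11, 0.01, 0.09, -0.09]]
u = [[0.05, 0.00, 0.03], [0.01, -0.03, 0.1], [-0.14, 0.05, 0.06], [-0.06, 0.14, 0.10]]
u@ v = [[0.02, 0.01, 0.02, -0.01], [0.01, 0.01, 0.01, -0.0], [-0.02, -0.04, -0.04, 0.0], [0.03, -0.06, -0.02, -0.04]]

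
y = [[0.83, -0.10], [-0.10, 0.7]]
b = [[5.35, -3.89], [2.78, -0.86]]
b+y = [[6.18, -3.99], [2.68, -0.16]]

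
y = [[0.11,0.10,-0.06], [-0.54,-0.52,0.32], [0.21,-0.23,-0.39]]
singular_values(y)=[0.85, 0.47, 0.01]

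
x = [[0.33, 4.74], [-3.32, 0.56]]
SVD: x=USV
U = [[0.99, 0.13], [0.13, -0.99]]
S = [4.77, 3.34]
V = [[-0.03,1.0],[1.00,0.03]]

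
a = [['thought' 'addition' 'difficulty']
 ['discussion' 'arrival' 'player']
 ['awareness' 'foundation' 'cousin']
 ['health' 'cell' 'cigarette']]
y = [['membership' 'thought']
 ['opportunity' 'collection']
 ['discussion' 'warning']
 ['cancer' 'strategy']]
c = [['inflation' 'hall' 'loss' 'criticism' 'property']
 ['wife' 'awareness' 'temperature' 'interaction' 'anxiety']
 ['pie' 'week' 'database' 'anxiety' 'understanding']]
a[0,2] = 'difficulty'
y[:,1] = ['thought', 'collection', 'warning', 'strategy']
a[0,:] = ['thought', 'addition', 'difficulty']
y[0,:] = ['membership', 'thought']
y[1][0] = 'opportunity'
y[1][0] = 'opportunity'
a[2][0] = 'awareness'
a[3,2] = 'cigarette'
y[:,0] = ['membership', 'opportunity', 'discussion', 'cancer']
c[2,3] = 'anxiety'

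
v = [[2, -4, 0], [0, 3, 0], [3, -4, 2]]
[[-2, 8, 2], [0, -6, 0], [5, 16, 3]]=v @ [[-1, 0, 1], [0, -2, 0], [4, 4, 0]]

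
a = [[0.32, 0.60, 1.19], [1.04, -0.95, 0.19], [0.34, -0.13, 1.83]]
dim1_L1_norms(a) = [2.11, 2.18, 2.3]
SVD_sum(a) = [[0.36, 0.01, 1.18], [0.14, 0.00, 0.46], [0.54, 0.02, 1.77]] + [[-0.29, 0.37, 0.09], [0.81, -1.03, -0.24], [-0.01, 0.02, 0.0]] + [[0.25, 0.22, -0.08], [0.09, 0.08, -0.03], [-0.19, -0.16, 0.06]]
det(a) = -1.43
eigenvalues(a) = [-1.37, 0.51, 2.06]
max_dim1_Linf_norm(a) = 1.83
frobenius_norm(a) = 2.72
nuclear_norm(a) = 4.14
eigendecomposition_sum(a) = [[-0.29,0.44,0.08], [0.69,-1.06,-0.2], [0.06,-0.09,-0.02]] + [[0.33, 0.17, -0.32], [0.23, 0.11, -0.22], [-0.06, -0.03, 0.06]] + [[0.28, -0.01, 1.43], [0.12, -0.0, 0.61], [0.34, -0.01, 1.79]]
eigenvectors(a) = [[0.38, -0.81, 0.60], [-0.92, -0.56, 0.26], [-0.08, 0.15, 0.75]]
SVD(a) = [[-0.54, 0.34, -0.77], [-0.21, -0.94, -0.27], [-0.81, 0.02, 0.58]] @ diag([2.274537764752657, 1.4179219950148387, 0.4428037632711913]) @ [[-0.29, -0.01, -0.96],[-0.61, 0.77, 0.18],[-0.74, -0.63, 0.23]]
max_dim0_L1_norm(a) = 3.21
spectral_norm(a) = 2.27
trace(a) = 1.20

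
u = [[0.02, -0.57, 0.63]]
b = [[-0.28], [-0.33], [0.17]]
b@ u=[[-0.01,0.16,-0.18], [-0.01,0.19,-0.21], [0.00,-0.1,0.11]]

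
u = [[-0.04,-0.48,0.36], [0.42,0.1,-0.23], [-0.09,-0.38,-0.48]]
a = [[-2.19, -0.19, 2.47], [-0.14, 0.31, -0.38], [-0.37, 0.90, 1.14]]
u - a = [[2.15,-0.29,-2.11], [0.56,-0.21,0.15], [0.28,-1.28,-1.62]]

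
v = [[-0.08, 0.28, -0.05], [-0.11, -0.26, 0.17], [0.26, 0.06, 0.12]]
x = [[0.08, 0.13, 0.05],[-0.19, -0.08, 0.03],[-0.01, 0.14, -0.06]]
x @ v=[[-0.01,-0.01,0.02], [0.03,-0.03,-0.0], [-0.03,-0.04,0.02]]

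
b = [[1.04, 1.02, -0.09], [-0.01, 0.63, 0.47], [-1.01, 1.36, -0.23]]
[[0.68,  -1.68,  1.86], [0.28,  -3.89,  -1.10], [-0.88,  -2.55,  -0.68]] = b @ [[0.72,0.36,1.43], [-0.01,-2.45,0.14], [0.62,-4.99,-2.5]]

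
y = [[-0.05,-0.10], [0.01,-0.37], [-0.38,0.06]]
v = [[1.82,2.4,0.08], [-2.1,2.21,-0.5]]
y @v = [[0.12,-0.34,0.05], [0.8,-0.79,0.19], [-0.82,-0.78,-0.06]]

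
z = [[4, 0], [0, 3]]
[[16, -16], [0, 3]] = z @[[4, -4], [0, 1]]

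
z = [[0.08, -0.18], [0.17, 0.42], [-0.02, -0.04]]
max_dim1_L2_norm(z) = 0.45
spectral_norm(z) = 0.48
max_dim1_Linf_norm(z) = 0.42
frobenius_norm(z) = 0.50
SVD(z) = [[0.31, 0.95], [-0.95, 0.31], [0.09, -0.06]] @ diag([0.4772754813807243, 0.1353074826933008]) @ [[-0.29, -0.96], [0.96, -0.29]]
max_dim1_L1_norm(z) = 0.59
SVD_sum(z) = [[-0.04, -0.14], [0.13, 0.43], [-0.01, -0.04]] + [[0.12,-0.04], [0.04,-0.01], [-0.01,0.00]]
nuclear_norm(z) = 0.61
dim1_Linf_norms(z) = [0.18, 0.42, 0.04]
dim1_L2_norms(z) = [0.2, 0.45, 0.04]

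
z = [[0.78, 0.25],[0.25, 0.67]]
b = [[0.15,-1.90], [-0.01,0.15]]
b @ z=[[-0.36, -1.24], [0.03, 0.10]]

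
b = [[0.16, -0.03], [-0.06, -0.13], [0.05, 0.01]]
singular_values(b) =[0.18, 0.13]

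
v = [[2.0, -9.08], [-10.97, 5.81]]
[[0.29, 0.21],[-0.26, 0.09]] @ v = [[-1.72, -1.41], [-1.51, 2.88]]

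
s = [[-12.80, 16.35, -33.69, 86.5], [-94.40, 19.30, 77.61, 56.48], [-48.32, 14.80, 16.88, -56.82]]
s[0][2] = -33.69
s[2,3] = -56.82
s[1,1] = 19.3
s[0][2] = -33.69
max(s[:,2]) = 77.61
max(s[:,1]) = 19.3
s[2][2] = 16.88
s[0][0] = -12.8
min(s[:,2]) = -33.69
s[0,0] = -12.8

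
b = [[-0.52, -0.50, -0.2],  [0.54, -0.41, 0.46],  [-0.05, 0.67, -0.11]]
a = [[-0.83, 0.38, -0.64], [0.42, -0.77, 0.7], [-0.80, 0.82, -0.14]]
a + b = [[-1.35, -0.12, -0.84], [0.96, -1.18, 1.16], [-0.85, 1.49, -0.25]]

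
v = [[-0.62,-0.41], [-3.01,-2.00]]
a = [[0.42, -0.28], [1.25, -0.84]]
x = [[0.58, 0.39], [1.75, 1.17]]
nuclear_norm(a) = 1.59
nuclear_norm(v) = 3.69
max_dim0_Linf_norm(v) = 3.01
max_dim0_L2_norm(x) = 1.84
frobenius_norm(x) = 2.22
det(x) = -0.00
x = a @ v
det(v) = 0.01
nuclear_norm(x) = 2.22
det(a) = -0.00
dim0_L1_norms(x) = [2.33, 1.56]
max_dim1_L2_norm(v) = 3.61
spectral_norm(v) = 3.69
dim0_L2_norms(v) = [3.07, 2.04]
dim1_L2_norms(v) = [0.74, 3.61]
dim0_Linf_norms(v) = [3.01, 2.0]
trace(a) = -0.42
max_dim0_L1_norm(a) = 1.67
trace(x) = 1.75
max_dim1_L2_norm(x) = 2.11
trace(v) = -2.62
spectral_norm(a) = 1.59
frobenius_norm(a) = 1.59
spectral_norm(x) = 2.22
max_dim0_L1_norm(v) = 3.63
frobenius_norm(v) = 3.69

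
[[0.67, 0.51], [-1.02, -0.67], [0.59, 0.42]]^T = [[0.67, -1.02, 0.59], [0.51, -0.67, 0.42]]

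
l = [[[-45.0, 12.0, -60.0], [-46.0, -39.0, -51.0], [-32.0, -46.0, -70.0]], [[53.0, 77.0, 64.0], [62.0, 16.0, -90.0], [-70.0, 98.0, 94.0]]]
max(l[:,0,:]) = 77.0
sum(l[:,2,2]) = 24.0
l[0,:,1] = [12.0, -39.0, -46.0]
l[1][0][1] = 77.0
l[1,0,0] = 53.0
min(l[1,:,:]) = -90.0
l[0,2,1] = -46.0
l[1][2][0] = -70.0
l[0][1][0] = -46.0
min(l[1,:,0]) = -70.0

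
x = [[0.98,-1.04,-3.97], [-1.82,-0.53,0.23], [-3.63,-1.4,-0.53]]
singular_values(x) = [4.41, 4.17, 0.0]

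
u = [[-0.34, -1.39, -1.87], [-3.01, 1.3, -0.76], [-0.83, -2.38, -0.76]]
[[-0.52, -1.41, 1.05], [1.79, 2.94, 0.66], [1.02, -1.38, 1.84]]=u@[[-0.91,-0.75,-0.47], [-0.33,0.73,-0.6], [0.69,0.35,-0.03]]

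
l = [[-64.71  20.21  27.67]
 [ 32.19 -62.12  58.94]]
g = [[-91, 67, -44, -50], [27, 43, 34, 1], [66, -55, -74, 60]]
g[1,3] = 1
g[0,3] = -50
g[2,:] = [66, -55, -74, 60]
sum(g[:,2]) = -84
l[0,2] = 27.67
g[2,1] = -55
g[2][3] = 60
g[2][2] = -74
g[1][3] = 1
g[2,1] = -55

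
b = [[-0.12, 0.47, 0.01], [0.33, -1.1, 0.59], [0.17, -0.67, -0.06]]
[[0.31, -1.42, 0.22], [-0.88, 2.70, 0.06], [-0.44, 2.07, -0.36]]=b@[[-1.65,3.78,-1.4], [0.25,-2.02,0.09], [-0.11,-1.31,1.06]]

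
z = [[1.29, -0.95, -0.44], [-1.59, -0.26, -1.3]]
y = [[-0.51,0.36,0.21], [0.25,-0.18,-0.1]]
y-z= [[-1.80, 1.31, 0.65], [1.84, 0.08, 1.20]]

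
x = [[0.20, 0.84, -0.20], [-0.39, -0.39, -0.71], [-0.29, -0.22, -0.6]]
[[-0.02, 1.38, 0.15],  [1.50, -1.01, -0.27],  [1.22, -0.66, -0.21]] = x @ [[0.58, 1.00, -1.31], [-0.66, 1.43, 0.67], [-2.07, 0.09, 0.73]]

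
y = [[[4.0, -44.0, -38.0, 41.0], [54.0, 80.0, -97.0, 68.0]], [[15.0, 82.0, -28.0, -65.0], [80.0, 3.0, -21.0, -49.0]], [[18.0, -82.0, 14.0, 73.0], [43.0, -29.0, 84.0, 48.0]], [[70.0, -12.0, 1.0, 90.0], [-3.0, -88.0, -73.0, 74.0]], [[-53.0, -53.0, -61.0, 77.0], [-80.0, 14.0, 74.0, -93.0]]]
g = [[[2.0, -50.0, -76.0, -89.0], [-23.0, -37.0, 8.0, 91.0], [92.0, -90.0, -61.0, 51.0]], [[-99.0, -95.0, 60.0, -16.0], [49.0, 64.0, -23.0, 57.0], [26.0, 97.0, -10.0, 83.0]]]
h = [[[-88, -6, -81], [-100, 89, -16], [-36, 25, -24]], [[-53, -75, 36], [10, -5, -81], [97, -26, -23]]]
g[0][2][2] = -61.0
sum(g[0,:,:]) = -182.0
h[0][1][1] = 89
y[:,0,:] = [[4.0, -44.0, -38.0, 41.0], [15.0, 82.0, -28.0, -65.0], [18.0, -82.0, 14.0, 73.0], [70.0, -12.0, 1.0, 90.0], [-53.0, -53.0, -61.0, 77.0]]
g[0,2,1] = -90.0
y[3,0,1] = -12.0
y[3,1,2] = -73.0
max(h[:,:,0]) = 97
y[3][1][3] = 74.0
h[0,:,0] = [-88, -100, -36]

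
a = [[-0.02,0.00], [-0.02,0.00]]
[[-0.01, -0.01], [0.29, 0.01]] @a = [[0.0, 0.0], [-0.01, 0.0]]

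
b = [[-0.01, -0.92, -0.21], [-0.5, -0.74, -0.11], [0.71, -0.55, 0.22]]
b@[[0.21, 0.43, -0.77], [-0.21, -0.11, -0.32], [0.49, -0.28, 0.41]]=[[0.09, 0.16, 0.22],[-0.00, -0.10, 0.58],[0.37, 0.30, -0.28]]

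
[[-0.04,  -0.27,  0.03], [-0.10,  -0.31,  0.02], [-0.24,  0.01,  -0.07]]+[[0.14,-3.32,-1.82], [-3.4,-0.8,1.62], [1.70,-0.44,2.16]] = [[0.10, -3.59, -1.79], [-3.50, -1.11, 1.64], [1.46, -0.43, 2.09]]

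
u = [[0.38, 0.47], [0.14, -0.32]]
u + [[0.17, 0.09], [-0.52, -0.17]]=[[0.55, 0.56], [-0.38, -0.49]]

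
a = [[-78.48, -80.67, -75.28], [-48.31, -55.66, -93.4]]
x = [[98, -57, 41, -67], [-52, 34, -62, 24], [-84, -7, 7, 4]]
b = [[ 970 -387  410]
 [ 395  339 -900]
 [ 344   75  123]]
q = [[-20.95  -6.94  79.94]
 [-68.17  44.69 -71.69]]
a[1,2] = -93.4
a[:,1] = [-80.67, -55.66]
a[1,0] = -48.31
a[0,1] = -80.67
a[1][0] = -48.31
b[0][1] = -387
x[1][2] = -62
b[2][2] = 123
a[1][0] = -48.31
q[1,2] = -71.69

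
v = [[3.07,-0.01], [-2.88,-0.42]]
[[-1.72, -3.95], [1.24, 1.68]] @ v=[[6.1, 1.68], [-1.03, -0.72]]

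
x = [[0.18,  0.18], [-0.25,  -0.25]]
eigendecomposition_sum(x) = [[0.0, 0.0], [-0.00, -0.00]] + [[0.18, 0.18], [-0.25, -0.25]]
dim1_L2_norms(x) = [0.25, 0.35]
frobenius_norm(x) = 0.44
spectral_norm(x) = 0.44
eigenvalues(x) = [0.0, -0.07]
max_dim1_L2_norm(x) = 0.35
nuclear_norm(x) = 0.44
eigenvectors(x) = [[0.71,-0.58], [-0.71,0.81]]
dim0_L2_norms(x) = [0.31, 0.31]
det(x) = 0.00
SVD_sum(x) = [[0.18, 0.18], [-0.25, -0.25]] + [[-0.00, 0.0], [-0.0, 0.0]]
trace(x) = -0.07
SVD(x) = [[-0.58,0.81], [0.81,0.58]] @ diag([0.4356604182158394, 2.313862529041936e-17]) @ [[-0.71,  -0.71],[-0.71,  0.71]]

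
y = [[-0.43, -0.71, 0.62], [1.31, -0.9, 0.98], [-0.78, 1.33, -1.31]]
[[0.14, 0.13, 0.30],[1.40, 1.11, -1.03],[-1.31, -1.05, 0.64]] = y@ [[0.66, 0.53, -0.71],[-0.61, -0.63, -0.38],[-0.01, -0.15, -0.45]]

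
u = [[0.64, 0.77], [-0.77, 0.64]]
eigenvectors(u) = [[0.71+0.00j, (0.71-0j)], [0.00+0.71j, 0.00-0.71j]]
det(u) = 1.00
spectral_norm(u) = 1.00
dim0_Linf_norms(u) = [0.77, 0.77]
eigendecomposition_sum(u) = [[0.32+0.38j, 0.38-0.32j], [(-0.38+0.32j), (0.32+0.38j)]] + [[0.32-0.38j, 0.38+0.32j], [-0.38-0.32j, (0.32-0.38j)]]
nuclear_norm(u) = 2.00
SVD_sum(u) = [[0.64, 0.0],[-0.77, 0.0]] + [[0.00,0.77], [0.00,0.64]]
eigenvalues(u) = [(0.64+0.77j), (0.64-0.77j)]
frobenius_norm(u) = 1.42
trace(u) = 1.28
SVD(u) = [[-0.64, 0.77], [0.77, 0.64]] @ diag([1.0012492197250393, 1.0012492197250393]) @ [[-1.0, -0.00],[0.0, 1.00]]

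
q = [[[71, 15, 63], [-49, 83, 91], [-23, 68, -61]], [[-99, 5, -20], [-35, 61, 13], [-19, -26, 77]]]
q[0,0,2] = 63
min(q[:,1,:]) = -49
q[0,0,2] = 63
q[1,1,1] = 61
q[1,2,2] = 77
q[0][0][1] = 15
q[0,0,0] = 71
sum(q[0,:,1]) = 166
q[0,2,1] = 68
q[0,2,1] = 68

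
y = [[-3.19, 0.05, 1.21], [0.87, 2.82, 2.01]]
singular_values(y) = [3.58, 3.41]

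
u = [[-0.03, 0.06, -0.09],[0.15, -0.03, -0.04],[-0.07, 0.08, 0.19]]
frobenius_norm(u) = 0.29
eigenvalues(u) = [-0.14, 0.09, 0.18]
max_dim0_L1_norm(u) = 0.32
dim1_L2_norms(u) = [0.11, 0.16, 0.22]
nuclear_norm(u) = 0.45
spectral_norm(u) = 0.25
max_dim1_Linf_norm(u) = 0.19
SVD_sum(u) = [[0.02,  -0.01,  -0.03],[0.06,  -0.04,  -0.1],[-0.11,  0.06,  0.17]] + [[-0.07, 0.03, -0.06],[0.07, -0.03, 0.06],[0.03, -0.01, 0.02]] + [[0.02,0.05,-0.0], [0.01,0.03,-0.00], [0.01,0.03,-0.0]]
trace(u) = 0.13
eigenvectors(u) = [[0.62, -0.57, -0.45], [-0.72, -0.79, -0.46], [0.3, 0.23, 0.76]]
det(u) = -0.00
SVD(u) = [[0.16,0.66,-0.73], [0.48,-0.7,-0.53], [-0.86,-0.27,-0.43]] @ diag([0.24642455828762708, 0.14001575125381785, 0.06834125016106211]) @ [[0.52, -0.30, -0.80], [-0.75, 0.28, -0.59], [-0.40, -0.91, 0.08]]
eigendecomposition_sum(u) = [[-0.08, 0.05, -0.01], [0.09, -0.06, 0.02], [-0.04, 0.02, -0.01]] + [[0.04, 0.05, 0.05], [0.05, 0.08, 0.08], [-0.01, -0.02, -0.02]] + [[0.01, -0.05, -0.13], [0.01, -0.05, -0.13], [-0.02, 0.08, 0.22]]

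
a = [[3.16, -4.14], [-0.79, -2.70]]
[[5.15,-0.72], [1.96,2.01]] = a @ [[0.49, -0.87], [-0.87, -0.49]]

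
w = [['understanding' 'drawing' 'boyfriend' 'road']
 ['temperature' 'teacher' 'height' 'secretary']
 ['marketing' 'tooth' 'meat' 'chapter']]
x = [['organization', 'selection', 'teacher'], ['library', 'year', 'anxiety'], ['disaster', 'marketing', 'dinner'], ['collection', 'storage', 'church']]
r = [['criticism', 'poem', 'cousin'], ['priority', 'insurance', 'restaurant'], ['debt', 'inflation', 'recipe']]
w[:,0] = ['understanding', 'temperature', 'marketing']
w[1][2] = 'height'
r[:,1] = ['poem', 'insurance', 'inflation']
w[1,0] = 'temperature'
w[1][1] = 'teacher'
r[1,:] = ['priority', 'insurance', 'restaurant']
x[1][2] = 'anxiety'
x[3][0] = 'collection'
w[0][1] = 'drawing'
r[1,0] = 'priority'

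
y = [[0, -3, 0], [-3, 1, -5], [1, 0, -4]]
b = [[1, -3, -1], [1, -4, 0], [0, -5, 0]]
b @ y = [[8, -6, 19], [12, -7, 20], [15, -5, 25]]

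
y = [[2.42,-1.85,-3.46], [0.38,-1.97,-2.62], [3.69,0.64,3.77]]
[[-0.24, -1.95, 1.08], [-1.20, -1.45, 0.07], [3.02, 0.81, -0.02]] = y @ [[0.53, -0.14, 0.30], [0.43, 0.31, 0.54], [0.21, 0.30, -0.39]]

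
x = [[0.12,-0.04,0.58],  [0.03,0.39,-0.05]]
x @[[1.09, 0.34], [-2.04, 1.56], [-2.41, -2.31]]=[[-1.19, -1.36], [-0.64, 0.73]]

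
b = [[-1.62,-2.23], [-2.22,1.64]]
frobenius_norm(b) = 3.90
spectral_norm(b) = 2.77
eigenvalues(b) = [-2.75, 2.77]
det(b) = -7.61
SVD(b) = [[-0.65, 0.76],  [0.76, 0.65]] @ diag([2.769354554834771, 2.7469938750597733]) @ [[-0.24, 0.97],[-0.97, -0.24]]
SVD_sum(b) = [[0.42, -1.74], [-0.5, 2.06]] + [[-2.04, -0.49], [-1.72, -0.42]]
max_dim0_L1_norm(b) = 3.87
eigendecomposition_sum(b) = [[-2.19, -1.11], [-1.11, -0.56]] + [[0.57,-1.12], [-1.11,2.2]]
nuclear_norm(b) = 5.52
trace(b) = 0.02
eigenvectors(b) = [[-0.89, 0.45], [-0.45, -0.89]]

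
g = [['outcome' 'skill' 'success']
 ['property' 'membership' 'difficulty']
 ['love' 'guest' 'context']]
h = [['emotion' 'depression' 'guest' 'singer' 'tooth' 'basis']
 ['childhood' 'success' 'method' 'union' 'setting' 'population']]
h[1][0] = 'childhood'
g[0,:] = ['outcome', 'skill', 'success']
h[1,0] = 'childhood'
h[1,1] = 'success'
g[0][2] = 'success'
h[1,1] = 'success'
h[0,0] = 'emotion'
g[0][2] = 'success'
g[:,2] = ['success', 'difficulty', 'context']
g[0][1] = 'skill'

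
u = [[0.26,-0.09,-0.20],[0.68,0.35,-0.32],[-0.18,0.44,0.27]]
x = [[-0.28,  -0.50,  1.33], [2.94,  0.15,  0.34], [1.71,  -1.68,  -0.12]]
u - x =[[0.54, 0.41, -1.53],[-2.26, 0.2, -0.66],[-1.89, 2.12, 0.39]]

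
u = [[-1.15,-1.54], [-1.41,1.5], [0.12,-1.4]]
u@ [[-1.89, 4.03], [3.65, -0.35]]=[[-3.45, -4.1], [8.14, -6.21], [-5.34, 0.97]]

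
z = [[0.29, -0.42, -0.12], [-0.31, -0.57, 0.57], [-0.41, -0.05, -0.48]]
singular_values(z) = [0.89, 0.61, 0.51]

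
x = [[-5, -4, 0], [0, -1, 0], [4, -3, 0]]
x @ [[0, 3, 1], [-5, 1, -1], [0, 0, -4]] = [[20, -19, -1], [5, -1, 1], [15, 9, 7]]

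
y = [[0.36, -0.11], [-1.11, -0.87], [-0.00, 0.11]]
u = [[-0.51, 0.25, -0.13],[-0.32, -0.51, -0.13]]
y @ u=[[-0.15, 0.15, -0.03],[0.84, 0.17, 0.26],[-0.04, -0.06, -0.01]]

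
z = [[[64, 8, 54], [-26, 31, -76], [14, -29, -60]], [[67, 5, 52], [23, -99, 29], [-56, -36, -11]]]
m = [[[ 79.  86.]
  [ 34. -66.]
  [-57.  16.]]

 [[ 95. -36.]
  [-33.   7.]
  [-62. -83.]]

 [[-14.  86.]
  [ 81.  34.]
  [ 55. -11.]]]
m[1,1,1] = 7.0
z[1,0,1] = 5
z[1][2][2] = -11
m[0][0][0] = 79.0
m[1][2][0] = -62.0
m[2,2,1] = -11.0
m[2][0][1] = 86.0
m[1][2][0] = -62.0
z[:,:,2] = [[54, -76, -60], [52, 29, -11]]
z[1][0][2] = 52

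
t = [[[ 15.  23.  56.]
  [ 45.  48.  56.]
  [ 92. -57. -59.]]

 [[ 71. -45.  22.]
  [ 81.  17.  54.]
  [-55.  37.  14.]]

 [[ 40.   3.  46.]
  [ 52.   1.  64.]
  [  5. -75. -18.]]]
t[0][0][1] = 23.0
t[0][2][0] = 92.0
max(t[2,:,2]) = 64.0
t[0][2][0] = 92.0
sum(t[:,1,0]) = 178.0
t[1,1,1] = 17.0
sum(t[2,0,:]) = 89.0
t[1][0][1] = -45.0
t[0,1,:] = [45.0, 48.0, 56.0]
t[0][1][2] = 56.0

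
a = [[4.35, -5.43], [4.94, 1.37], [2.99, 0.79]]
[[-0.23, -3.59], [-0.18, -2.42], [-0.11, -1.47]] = a@[[-0.04, -0.55], [0.01, 0.22]]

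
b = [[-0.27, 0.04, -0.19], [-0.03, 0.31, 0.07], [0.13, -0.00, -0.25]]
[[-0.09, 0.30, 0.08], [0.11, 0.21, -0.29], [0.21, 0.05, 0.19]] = b @[[0.73, -0.62, 0.09], [0.52, 0.75, -0.75], [-0.48, -0.54, -0.73]]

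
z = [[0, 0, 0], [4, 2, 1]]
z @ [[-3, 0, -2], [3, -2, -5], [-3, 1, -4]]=[[0, 0, 0], [-9, -3, -22]]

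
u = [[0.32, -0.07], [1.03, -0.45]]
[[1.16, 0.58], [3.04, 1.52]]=u@[[4.32, 2.16], [3.13, 1.56]]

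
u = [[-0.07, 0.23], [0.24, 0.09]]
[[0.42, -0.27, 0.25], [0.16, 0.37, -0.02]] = u@[[-0.02,1.78,-0.44], [1.82,-0.62,0.96]]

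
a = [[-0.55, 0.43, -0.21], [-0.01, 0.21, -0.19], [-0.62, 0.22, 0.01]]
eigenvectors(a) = [[-0.74,-0.48,-0.24], [-0.15,-0.76,-0.66], [-0.65,0.44,-0.71]]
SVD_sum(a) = [[-0.6, 0.37, -0.13],  [-0.13, 0.08, -0.03],  [-0.53, 0.32, -0.12]] + [[0.05, 0.06, -0.08], [0.12, 0.13, -0.16], [-0.09, -0.10, 0.13]] + [[-0.00,-0.00,-0.00], [0.0,0.0,0.00], [0.0,0.0,0.00]]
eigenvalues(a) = [-0.65, 0.31, 0.0]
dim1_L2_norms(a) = [0.73, 0.28, 0.66]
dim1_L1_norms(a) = [1.19, 0.41, 0.85]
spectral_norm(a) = 0.97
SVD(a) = [[-0.74, -0.35, -0.57], [-0.16, -0.74, 0.65], [-0.65, 0.57, 0.5]] @ diag([0.969398506886347, 0.3239837097267178, 0.0010443554159871513]) @ [[0.84,-0.51,0.18],[-0.49,-0.55,0.68],[0.24,0.66,0.71]]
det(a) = -0.00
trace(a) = -0.33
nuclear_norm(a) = 1.29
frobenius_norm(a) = 1.02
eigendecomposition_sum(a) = [[-0.63, 0.34, -0.1], [-0.13, 0.07, -0.02], [-0.55, 0.30, -0.09]] + [[0.08, 0.09, -0.11], [0.12, 0.14, -0.17], [-0.07, -0.08, 0.1]] + [[-0.00, 0.0, 0.00],[-0.00, 0.0, 0.0],[-0.00, 0.0, 0.00]]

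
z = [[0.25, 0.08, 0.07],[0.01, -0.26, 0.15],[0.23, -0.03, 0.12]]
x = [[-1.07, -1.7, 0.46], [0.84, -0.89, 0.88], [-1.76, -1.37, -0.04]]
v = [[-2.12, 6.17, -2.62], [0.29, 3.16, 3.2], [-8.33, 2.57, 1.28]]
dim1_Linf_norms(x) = [1.7, 0.89, 1.76]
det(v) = -228.82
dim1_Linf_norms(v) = [6.17, 3.2, 8.33]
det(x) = -0.00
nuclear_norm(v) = 19.66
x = v @ z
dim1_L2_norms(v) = [7.03, 4.51, 8.81]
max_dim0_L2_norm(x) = 2.36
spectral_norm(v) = 9.96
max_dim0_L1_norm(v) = 11.9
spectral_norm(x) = 2.98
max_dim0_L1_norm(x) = 3.96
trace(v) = 2.32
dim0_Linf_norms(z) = [0.25, 0.26, 0.15]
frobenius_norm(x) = 3.39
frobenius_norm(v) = 12.14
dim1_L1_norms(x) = [3.23, 2.61, 3.17]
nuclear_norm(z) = 0.68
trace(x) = -2.00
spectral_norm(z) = 0.37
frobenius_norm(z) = 0.48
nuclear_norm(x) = 4.60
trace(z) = 0.11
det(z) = 0.00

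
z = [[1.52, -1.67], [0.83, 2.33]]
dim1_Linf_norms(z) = [1.67, 2.33]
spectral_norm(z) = 2.88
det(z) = 4.93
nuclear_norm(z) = 4.59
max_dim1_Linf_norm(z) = 2.33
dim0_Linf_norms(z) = [1.52, 2.33]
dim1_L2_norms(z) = [2.26, 2.47]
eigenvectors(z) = [[(0.82+0j), (0.82-0j)],  [(-0.2-0.54j), -0.20+0.54j]]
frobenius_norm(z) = 3.35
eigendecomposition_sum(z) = [[(0.76+0.91j), (-0.84+1.45j)], [(0.41-0.72j), 1.16+0.20j]] + [[0.76-0.91j, -0.84-1.45j],[0.41+0.72j, 1.16-0.20j]]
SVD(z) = [[-0.64, 0.77], [0.77, 0.64]] @ diag([2.8786991490681375, 1.7117801287415335]) @ [[-0.11, 0.99], [0.99, 0.11]]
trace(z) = 3.85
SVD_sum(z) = [[0.21,-1.82], [-0.25,2.21]] + [[1.31,0.15], [1.08,0.12]]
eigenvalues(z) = [(1.92+1.11j), (1.92-1.11j)]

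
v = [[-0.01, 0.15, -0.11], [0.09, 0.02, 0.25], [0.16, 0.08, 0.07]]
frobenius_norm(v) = 0.38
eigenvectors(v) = [[-0.21+0.00j, (-0.71+0j), (-0.71-0j)], [(-0.78+0j), 0.48-0.31j, (0.48+0.31j)], [(-0.59+0j), (0.22+0.35j), (0.22-0.35j)]]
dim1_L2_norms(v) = [0.19, 0.27, 0.19]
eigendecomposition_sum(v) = [[(0.03+0j), (0.03+0j), 0.03-0.00j], [(0.12+0j), 0.12+0.00j, (0.11-0j)], [(0.09+0j), 0.09+0.00j, (0.08-0j)]] + [[(-0.02+0.06j), 0.06+0.03j, -0.07-0.05j],[-0.01-0.05j, -0.05+0.01j, (0.07+0.01j)],[(0.04-0.01j), (-0.01-0.04j), -0.01+0.05j]] + [[-0.02-0.06j,(0.06-0.03j),-0.07+0.05j], [(-0.01+0.05j),(-0.05-0.01j),(0.07-0.01j)], [0.04+0.01j,-0.01+0.04j,-0.01-0.05j]]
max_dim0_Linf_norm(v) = 0.25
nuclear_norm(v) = 0.59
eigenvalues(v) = [(0.23+0j), (-0.08+0.12j), (-0.08-0.12j)]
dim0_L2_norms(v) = [0.18, 0.17, 0.28]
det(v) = 0.00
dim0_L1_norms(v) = [0.26, 0.25, 0.43]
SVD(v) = [[-0.32, 0.78, 0.54], [0.84, -0.04, 0.54], [0.44, 0.63, -0.64]] @ diag([0.31352384502595176, 0.19533947595930493, 0.07839188562655608]) @ [[0.48, 0.02, 0.88], [0.46, 0.85, -0.26], [-0.75, 0.53, 0.40]]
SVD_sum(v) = [[-0.05, -0.0, -0.09], [0.13, 0.0, 0.23], [0.07, 0.00, 0.12]] + [[0.07,0.13,-0.04], [-0.0,-0.01,0.0], [0.06,0.1,-0.03]] + [[-0.03, 0.02, 0.02], [-0.03, 0.02, 0.02], [0.04, -0.03, -0.02]]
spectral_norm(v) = 0.31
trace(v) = 0.08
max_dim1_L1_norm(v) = 0.36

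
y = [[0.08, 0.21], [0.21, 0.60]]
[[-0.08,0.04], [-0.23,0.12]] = y @ [[0.05, 0.02], [-0.40, 0.2]]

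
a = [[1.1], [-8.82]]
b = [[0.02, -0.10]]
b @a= [[0.90]]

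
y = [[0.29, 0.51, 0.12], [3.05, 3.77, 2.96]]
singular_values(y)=[5.71, 0.22]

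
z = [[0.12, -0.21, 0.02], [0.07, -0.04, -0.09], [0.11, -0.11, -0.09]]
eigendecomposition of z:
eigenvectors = [[-0.43, -0.88, -0.8], [-0.53, -0.18, -0.47], [-0.73, -0.44, -0.38]]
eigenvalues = [-0.11, 0.09, 0.01]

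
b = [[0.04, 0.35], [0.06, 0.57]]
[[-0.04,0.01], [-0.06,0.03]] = b@[[0.36, -0.15], [-0.15, 0.06]]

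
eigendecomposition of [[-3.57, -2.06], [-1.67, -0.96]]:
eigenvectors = [[-0.91, 0.50],[-0.42, -0.87]]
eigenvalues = [-4.53, 0.0]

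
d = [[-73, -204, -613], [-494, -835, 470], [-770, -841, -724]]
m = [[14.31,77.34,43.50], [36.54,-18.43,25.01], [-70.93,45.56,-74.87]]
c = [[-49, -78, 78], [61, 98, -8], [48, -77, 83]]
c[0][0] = -49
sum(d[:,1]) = -1880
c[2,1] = -77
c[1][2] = -8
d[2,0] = -770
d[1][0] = -494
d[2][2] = -724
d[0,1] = -204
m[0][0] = 14.31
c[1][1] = 98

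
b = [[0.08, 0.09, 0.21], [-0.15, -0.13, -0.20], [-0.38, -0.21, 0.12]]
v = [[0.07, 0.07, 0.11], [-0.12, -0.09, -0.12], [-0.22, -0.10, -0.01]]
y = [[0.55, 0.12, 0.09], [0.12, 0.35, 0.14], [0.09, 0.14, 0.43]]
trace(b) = 0.07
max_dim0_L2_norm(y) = 0.57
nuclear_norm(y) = 1.33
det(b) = 0.00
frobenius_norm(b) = 0.58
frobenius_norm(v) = 0.34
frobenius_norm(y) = 0.83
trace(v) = -0.03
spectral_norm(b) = 0.49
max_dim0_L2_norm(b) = 0.42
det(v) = 0.00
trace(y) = 1.33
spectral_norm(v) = 0.32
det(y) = 0.07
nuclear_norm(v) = 0.45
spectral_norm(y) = 0.69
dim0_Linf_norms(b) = [0.38, 0.21, 0.21]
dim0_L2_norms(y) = [0.57, 0.4, 0.46]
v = b @ y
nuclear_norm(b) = 0.81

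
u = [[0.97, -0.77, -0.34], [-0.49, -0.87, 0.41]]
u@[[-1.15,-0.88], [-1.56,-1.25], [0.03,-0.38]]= [[0.08, 0.24],[1.93, 1.36]]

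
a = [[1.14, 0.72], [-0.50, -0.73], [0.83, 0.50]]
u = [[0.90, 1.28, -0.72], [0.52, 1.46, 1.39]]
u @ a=[[-0.21, -0.65], [1.02, 0.00]]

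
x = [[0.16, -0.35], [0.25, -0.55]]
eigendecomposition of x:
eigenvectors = [[0.91,0.54], [0.41,0.84]]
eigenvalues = [0.0, -0.39]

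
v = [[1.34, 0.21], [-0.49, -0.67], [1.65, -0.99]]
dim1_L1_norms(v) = [1.55, 1.16, 2.64]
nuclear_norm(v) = 3.33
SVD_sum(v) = [[1.18, -0.34], [-0.28, 0.08], [1.79, -0.51]] + [[0.16, 0.55], [-0.21, -0.75], [-0.14, -0.48]]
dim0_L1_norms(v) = [3.48, 1.87]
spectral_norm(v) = 2.25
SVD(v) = [[-0.55, 0.53], [0.13, -0.72], [-0.83, -0.46]] @ diag([2.2474750229839358, 1.086349861261719]) @ [[-0.96, 0.28], [0.28, 0.96]]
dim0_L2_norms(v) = [2.18, 1.21]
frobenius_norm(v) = 2.50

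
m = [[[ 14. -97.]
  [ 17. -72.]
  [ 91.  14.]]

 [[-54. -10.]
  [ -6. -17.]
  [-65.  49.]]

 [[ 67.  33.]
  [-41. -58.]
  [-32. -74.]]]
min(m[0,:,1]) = -97.0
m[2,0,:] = [67.0, 33.0]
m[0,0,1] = -97.0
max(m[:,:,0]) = 91.0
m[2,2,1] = -74.0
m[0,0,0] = 14.0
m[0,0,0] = 14.0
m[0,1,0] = 17.0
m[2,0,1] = 33.0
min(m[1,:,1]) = -17.0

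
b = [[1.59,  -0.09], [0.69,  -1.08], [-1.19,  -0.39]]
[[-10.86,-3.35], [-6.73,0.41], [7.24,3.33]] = b @ [[-6.72, -2.21], [1.94, -1.79]]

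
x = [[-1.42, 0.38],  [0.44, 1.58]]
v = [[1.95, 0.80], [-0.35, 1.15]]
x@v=[[-2.90, -0.70], [0.3, 2.17]]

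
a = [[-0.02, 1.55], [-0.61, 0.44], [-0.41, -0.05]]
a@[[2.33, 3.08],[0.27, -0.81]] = [[0.37, -1.32], [-1.30, -2.24], [-0.97, -1.22]]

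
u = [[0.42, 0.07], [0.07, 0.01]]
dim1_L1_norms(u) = [0.49, 0.08]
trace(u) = 0.43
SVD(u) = [[-0.99, -0.16],[-0.16, 0.99]] @ diag([0.43162179022434455, 0.001621790224344699]) @ [[-0.99, -0.16], [0.16, -0.99]]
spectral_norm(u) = 0.43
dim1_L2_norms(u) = [0.43, 0.07]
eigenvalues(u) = [0.43, -0.0]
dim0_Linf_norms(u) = [0.42, 0.07]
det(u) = -0.00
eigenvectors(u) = [[0.99,  -0.16], [0.16,  0.99]]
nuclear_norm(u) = 0.43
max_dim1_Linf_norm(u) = 0.42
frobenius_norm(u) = 0.43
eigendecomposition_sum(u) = [[0.42,0.07], [0.07,0.01]] + [[-0.0, 0.00], [0.00, -0.00]]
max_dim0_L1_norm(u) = 0.49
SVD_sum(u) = [[0.42, 0.07],[0.07, 0.01]] + [[-0.0, 0.0], [0.00, -0.00]]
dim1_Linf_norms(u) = [0.42, 0.07]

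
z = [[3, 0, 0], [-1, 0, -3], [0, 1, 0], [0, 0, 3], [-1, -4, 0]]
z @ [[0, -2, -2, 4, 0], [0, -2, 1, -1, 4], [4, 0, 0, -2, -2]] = [[0, -6, -6, 12, 0], [-12, 2, 2, 2, 6], [0, -2, 1, -1, 4], [12, 0, 0, -6, -6], [0, 10, -2, 0, -16]]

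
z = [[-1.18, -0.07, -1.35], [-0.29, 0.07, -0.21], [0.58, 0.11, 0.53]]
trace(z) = -0.58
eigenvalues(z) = [(-0.35+0.28j), (-0.35-0.28j), (0.12+0j)]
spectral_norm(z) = 1.99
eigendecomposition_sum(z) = [[-0.59-0.39j, (-0.01+0.13j), (-0.66-0.77j)], [-0.14-0.18j, (-0.02+0.04j), -0.13-0.30j], [(0.29+0.37j), 0.03-0.08j, 0.26+0.63j]] + [[-0.59+0.39j, (-0.01-0.13j), -0.66+0.77j], [-0.14+0.18j, -0.02-0.04j, -0.13+0.30j], [(0.29-0.37j), 0.03+0.08j, 0.26-0.63j]] + [[0j, -0.05+0.00j, -0.02+0.00j], [-0.00-0.00j, 0.10-0.00j, (0.05-0j)], [-0.00-0.00j, 0.04-0.00j, (0.02-0j)]]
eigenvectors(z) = [[(0.8+0j),(0.8-0j),-0.40+0.00j], [(0.25+0.08j),(0.25-0.08j),(0.85+0j)], [-0.51-0.17j,-0.51+0.17j,0.35+0.00j]]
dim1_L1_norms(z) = [2.6, 0.57, 1.22]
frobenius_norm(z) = 2.00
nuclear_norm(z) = 2.21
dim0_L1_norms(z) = [2.05, 0.25, 2.09]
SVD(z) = [[-0.90, -0.01, -0.43], [-0.17, 0.92, 0.34], [0.4, 0.39, -0.83]] @ diag([1.989348798637472, 0.11493675163556426, 0.10761459233351456]) @ [[0.68, 0.05, 0.74], [-0.29, 0.94, 0.2], [-0.68, -0.35, 0.65]]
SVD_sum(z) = [[-1.21, -0.09, -1.32], [-0.23, -0.02, -0.26], [0.53, 0.04, 0.58]] + [[0.00, -0.0, -0.0], [-0.03, 0.10, 0.02], [-0.01, 0.04, 0.01]] + [[0.03, 0.02, -0.03], [-0.03, -0.01, 0.02], [0.06, 0.03, -0.06]]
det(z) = 0.02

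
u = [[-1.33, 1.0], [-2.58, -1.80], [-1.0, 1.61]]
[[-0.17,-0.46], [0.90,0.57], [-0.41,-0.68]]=u@[[-0.12, 0.05], [-0.33, -0.39]]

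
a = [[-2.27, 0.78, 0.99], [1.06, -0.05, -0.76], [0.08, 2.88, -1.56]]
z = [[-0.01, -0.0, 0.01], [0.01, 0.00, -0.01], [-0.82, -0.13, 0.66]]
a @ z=[[-0.78,-0.13,0.62],[0.61,0.10,-0.49],[1.31,0.2,-1.06]]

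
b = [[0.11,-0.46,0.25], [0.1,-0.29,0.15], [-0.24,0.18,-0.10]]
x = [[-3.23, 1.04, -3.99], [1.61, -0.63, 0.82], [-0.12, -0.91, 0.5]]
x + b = [[-3.12, 0.58, -3.74],  [1.71, -0.92, 0.97],  [-0.36, -0.73, 0.4]]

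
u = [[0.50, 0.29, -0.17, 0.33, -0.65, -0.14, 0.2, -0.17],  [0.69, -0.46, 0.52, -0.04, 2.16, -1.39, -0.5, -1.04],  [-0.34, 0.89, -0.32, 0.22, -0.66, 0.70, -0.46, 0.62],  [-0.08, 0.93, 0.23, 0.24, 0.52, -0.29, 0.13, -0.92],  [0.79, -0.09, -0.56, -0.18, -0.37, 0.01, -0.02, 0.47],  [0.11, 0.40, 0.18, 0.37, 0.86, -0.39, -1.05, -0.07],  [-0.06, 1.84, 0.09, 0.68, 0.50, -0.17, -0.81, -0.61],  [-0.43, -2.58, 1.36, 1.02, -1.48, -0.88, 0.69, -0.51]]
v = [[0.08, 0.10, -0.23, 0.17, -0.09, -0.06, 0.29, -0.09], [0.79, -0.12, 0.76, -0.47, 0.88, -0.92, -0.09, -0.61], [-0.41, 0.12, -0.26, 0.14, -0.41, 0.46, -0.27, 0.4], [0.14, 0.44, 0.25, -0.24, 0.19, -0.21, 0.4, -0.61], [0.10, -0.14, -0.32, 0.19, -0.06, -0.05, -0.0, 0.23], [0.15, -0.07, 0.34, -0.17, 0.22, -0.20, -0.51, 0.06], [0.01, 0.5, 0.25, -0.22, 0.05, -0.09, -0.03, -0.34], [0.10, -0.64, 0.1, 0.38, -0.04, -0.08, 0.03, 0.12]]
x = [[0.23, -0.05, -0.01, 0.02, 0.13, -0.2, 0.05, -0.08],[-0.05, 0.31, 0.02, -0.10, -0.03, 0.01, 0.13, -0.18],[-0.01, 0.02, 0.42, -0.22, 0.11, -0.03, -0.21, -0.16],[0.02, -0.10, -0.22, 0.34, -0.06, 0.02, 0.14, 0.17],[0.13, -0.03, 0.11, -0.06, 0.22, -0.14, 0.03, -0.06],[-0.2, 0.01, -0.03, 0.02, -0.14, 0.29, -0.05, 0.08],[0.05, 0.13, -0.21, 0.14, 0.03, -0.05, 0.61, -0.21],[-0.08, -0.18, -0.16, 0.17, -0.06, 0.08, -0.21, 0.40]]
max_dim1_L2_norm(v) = 1.85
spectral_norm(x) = 0.87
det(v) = -0.00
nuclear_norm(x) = 2.82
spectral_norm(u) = 4.18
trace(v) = -0.71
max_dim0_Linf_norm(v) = 0.92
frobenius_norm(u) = 6.08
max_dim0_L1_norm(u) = 7.48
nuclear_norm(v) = 4.90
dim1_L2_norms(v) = [0.45, 1.85, 0.94, 0.97, 0.48, 0.72, 0.7, 0.77]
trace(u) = -2.12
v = u @ x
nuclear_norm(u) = 12.20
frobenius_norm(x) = 1.37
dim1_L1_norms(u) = [2.45, 6.8, 4.21, 3.34, 2.49, 3.43, 4.76, 8.95]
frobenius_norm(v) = 2.70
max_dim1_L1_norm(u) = 8.95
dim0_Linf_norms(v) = [0.79, 0.64, 0.76, 0.47, 0.88, 0.92, 0.51, 0.61]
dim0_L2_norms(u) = [1.29, 3.49, 1.63, 1.37, 3.02, 1.87, 1.66, 1.79]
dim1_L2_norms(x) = [0.35, 0.4, 0.55, 0.48, 0.33, 0.39, 0.71, 0.55]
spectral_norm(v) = 2.23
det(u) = 0.00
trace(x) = 2.82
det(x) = 0.00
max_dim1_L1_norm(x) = 1.43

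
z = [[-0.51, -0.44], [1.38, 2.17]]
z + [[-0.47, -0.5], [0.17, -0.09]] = [[-0.98, -0.94], [1.55, 2.08]]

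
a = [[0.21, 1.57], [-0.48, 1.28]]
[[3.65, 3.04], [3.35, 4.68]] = a@ [[-0.57, -3.37], [2.40, 2.39]]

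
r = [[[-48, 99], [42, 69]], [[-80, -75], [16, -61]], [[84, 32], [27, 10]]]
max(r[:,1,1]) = 69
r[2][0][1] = 32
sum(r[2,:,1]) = 42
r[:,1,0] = [42, 16, 27]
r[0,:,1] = [99, 69]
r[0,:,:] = [[-48, 99], [42, 69]]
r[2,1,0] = 27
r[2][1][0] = 27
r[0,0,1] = 99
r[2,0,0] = 84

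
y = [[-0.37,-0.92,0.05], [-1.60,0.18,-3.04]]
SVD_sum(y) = [[-0.04,0.0,-0.08], [-1.61,0.16,-3.04]] + [[-0.33,-0.92,0.13], [0.01,0.02,-0.0]]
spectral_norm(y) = 3.44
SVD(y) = [[0.03, 1.0], [1.00, -0.03]] @ diag([3.441066169203856, 0.9893753681796934]) @ [[-0.47, 0.05, -0.88], [-0.33, -0.93, 0.13]]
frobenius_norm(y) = 3.58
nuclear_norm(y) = 4.43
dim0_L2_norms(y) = [1.64, 0.94, 3.04]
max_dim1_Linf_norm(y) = 3.04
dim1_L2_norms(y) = [0.99, 3.44]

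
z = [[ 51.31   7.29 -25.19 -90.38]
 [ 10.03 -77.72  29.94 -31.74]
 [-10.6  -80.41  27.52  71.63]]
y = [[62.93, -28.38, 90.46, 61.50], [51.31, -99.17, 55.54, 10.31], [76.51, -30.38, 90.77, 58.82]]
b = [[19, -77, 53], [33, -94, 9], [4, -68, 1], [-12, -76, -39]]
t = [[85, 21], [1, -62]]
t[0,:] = [85, 21]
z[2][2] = 27.52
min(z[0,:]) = -90.38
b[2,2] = 1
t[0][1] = 21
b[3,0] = -12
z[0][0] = 51.31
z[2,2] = 27.52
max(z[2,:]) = 71.63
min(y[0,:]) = -28.38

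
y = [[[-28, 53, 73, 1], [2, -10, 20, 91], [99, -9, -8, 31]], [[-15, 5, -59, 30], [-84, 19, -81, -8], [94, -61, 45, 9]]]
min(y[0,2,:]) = -9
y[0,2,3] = 31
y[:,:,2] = [[73, 20, -8], [-59, -81, 45]]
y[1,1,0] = -84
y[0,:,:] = [[-28, 53, 73, 1], [2, -10, 20, 91], [99, -9, -8, 31]]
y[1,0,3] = 30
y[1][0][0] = -15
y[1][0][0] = -15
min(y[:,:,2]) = -81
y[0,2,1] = -9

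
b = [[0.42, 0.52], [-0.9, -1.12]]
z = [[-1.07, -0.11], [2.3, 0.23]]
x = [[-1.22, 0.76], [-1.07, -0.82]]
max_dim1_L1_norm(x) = 1.98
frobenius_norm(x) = 1.97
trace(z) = -0.84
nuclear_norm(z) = 2.55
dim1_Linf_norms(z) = [1.07, 2.3]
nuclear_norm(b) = 1.59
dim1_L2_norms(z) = [1.08, 2.31]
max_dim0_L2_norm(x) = 1.62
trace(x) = -2.04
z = b @ x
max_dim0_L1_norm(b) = 1.64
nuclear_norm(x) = 2.74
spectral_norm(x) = 1.62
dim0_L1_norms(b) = [1.32, 1.64]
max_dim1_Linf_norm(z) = 2.3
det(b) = -0.00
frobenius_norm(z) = 2.55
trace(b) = -0.70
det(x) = 1.81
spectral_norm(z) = 2.55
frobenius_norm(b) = 1.58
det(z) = 0.01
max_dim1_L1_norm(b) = 2.02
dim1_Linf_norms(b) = [0.52, 1.12]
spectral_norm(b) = 1.58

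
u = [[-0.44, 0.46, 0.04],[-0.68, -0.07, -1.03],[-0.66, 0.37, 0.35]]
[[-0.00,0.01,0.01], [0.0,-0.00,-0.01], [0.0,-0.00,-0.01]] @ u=[[-0.01, 0.0, -0.01], [0.01, -0.00, -0.00], [0.01, -0.0, -0.00]]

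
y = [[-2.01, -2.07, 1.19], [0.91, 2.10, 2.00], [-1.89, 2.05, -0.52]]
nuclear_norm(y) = 8.84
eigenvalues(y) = [(-1.83+2.05j), (-1.83-2.05j), (3.22+0j)]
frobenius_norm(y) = 5.20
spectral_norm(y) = 3.72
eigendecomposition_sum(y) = [[(-1.01+0.93j), (-0.75-0.34j), (0.75+0.84j)], [(0.48+0.45j), (-0.13+0.37j), (0.37-0.38j)], [(-0.93-0.81j), (0.23-0.7j), -0.68+0.75j]] + [[-1.01-0.93j,-0.75+0.34j,0.75-0.84j], [0.48-0.45j,-0.13-0.37j,(0.37+0.38j)], [-0.93+0.81j,(0.23+0.7j),-0.68-0.75j]] + [[0.01+0.00j, -0.58+0.00j, -0.30+0.00j],[(-0.04-0j), 2.37-0.00j, (1.25-0j)],[-0.03-0.00j, 1.59-0.00j, (0.84-0j)]]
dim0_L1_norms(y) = [4.81, 6.22, 3.71]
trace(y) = -0.43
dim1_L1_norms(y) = [5.27, 5.01, 4.46]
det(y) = 24.22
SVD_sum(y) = [[-0.97, -2.35, -0.24], [0.94, 2.27, 0.23], [0.43, 1.03, 0.11]] + [[-0.90, 0.38, -0.06], [0.14, -0.06, 0.01], [-2.36, 0.99, -0.16]] + [[-0.14,  -0.09,  1.49], [-0.17,  -0.11,  1.76], [0.04,  0.03,  -0.46]]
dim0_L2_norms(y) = [2.91, 3.59, 2.38]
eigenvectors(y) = [[0.70+0.00j, (0.7-0j), -0.20+0.00j], [(-0.02-0.33j), (-0.02+0.33j), (0.81+0j)], [(0.07+0.63j), (0.07-0.63j), 0.55+0.00j]]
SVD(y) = [[-0.69,-0.35,-0.64], [0.66,0.06,-0.75], [0.3,-0.93,0.20]] @ diag([3.7245240869178335, 2.7472471872804887, 2.367436000813608]) @ [[0.38, 0.92, 0.09],[0.92, -0.39, 0.06],[0.1, 0.06, -0.99]]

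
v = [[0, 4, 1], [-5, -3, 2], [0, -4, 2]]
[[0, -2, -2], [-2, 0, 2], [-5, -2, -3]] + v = [[0, 2, -1], [-7, -3, 4], [-5, -6, -1]]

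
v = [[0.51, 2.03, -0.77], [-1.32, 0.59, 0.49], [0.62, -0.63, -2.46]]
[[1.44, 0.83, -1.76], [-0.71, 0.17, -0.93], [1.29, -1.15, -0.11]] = v@[[0.53, 0.24, 0.47], [0.39, 0.5, -0.84], [-0.49, 0.40, 0.38]]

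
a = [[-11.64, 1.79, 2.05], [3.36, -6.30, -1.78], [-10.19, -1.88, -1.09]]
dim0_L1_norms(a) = [25.19, 9.97, 4.92]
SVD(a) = [[-0.75, 0.11, -0.66], [0.26, -0.86, -0.44], [-0.61, -0.5, 0.61]] @ diag([15.96405088951445, 7.002440329827372, 1.3106138348880767]) @ [[0.99, -0.12, -0.08], [0.14, 0.93, 0.33], [-0.04, 0.34, -0.94]]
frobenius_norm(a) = 17.48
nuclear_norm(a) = 24.28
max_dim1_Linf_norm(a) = 11.64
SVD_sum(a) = [[-11.78, 1.37, 0.99], [4.16, -0.48, -0.35], [-9.68, 1.13, 0.81]] + [[0.10, 0.71, 0.25],  [-0.82, -5.62, -1.97],  [-0.48, -3.28, -1.15]] + [[0.03, -0.29, 0.81],[0.02, -0.19, 0.54],[-0.03, 0.27, -0.75]]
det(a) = -146.51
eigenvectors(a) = [[0.15,-0.67,0.44], [-0.28,0.26,0.22], [0.95,-0.7,0.87]]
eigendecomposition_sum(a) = [[0.46,0.34,-0.31], [-0.86,-0.64,0.59], [2.87,2.13,-1.97]] + [[-11.57, 7.24, 4.02], [4.48, -2.8, -1.56], [-12.01, 7.51, 4.17]] + [[-0.53, -5.79, -1.65], [-0.26, -2.86, -0.82], [-1.05, -11.52, -3.29]]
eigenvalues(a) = [-2.15, -10.21, -6.67]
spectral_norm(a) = 15.96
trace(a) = -19.03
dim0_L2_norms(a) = [15.83, 6.81, 2.93]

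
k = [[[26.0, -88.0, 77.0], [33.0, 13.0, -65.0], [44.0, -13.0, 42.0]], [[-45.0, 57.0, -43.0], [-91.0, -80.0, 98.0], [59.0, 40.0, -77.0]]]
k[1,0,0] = -45.0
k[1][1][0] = -91.0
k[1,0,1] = 57.0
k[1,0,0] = -45.0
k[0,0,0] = 26.0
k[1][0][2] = -43.0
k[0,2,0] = 44.0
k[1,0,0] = -45.0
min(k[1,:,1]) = -80.0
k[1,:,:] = [[-45.0, 57.0, -43.0], [-91.0, -80.0, 98.0], [59.0, 40.0, -77.0]]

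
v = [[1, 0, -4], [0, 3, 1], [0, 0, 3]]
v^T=[[1, 0, 0], [0, 3, 0], [-4, 1, 3]]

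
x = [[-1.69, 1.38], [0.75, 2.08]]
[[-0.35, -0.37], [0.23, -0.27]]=x @ [[0.23,0.09], [0.03,-0.16]]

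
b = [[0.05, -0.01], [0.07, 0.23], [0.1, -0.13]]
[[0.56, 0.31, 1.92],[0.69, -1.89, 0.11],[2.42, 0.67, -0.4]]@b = [[0.24, -0.18], [-0.09, -0.46], [0.13, 0.18]]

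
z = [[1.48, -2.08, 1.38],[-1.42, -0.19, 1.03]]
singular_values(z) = [2.9, 1.76]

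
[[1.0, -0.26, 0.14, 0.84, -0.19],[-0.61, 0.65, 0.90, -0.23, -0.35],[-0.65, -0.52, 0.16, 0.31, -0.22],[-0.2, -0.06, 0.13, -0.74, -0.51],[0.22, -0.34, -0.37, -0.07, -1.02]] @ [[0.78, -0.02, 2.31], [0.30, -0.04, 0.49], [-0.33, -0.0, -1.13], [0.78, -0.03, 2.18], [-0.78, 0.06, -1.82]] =[[1.46, -0.05, 4.2],[-0.48, -0.03, -1.97],[-0.3, 0.01, -0.86],[-0.4, -0.00, -1.32],[0.93, -0.05, 2.46]]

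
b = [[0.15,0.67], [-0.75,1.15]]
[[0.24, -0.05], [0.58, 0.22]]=b @ [[-0.17, -0.31], [0.39, -0.01]]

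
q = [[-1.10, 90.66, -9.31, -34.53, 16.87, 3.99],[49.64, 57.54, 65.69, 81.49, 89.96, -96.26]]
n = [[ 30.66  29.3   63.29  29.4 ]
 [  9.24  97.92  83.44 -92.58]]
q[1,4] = 89.96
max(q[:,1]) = 90.66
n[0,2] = 63.29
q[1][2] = 65.69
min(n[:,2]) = 63.29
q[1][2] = 65.69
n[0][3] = 29.4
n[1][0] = 9.24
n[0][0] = 30.66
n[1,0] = 9.24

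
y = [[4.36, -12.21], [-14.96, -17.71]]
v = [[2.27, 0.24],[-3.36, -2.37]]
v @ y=[[6.31,  -31.97], [20.81,  83.00]]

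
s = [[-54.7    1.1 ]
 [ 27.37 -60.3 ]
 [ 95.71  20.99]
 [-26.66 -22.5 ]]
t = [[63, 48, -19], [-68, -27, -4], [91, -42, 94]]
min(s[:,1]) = -60.3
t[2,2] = 94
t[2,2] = 94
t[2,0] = 91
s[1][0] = 27.37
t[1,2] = -4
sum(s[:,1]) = -60.709999999999994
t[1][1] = -27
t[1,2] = -4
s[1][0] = 27.37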